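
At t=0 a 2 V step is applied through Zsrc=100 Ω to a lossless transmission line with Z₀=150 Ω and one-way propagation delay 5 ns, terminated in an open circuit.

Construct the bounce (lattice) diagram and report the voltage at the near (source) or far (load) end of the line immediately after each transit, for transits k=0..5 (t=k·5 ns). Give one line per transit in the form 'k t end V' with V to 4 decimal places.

Γ_L=1.000000, Γ_S=-0.200000; launch V₁=2·150/250=1.200000
k=0 src: V=1.2000
k=1 load: inc=1.200000, refl=1.200000·1.000000=1.2000; V=0.000000+1.200000+1.200000=2.4000
k=2 src: inc=1.200000, refl=1.200000·-0.200000=-0.2400; V=1.200000+1.200000+-0.240000=2.1600
k=3 load: inc=-0.240000, refl=-0.240000·1.000000=-0.2400; V=2.400000+-0.240000+-0.240000=1.9200
k=4 src: inc=-0.240000, refl=-0.240000·-0.200000=0.0480; V=2.160000+-0.240000+0.048000=1.9680
k=5 load: inc=0.048000, refl=0.048000·1.000000=0.0480; V=1.920000+0.048000+0.048000=2.0160

0 0 source 1.2000
1 5 load 2.4000
2 10 source 2.1600
3 15 load 1.9200
4 20 source 1.9680
5 25 load 2.0160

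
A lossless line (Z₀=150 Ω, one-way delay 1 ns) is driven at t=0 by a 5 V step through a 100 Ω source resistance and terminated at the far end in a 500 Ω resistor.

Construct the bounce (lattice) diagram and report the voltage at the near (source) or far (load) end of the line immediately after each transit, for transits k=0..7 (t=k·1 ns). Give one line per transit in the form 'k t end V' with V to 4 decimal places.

0 0 source 3.0000
1 1 load 4.6154
2 2 source 4.2923
3 3 load 4.1183
4 4 source 4.1531
5 5 load 4.1719
6 6 source 4.1681
7 7 load 4.1661

Γ_L=0.538462, Γ_S=-0.200000; launch V₁=5·150/250=3.000000
k=0 src: V=3.0000
k=1 load: inc=3.000000, refl=3.000000·0.538462=1.6154; V=0.000000+3.000000+1.615385=4.6154
k=2 src: inc=1.615385, refl=1.615385·-0.200000=-0.3231; V=3.000000+1.615385+-0.323077=4.2923
k=3 load: inc=-0.323077, refl=-0.323077·0.538462=-0.1740; V=4.615385+-0.323077+-0.173964=4.1183
k=4 src: inc=-0.173964, refl=-0.173964·-0.200000=0.0348; V=4.292308+-0.173964+0.034793=4.1531
k=5 load: inc=0.034793, refl=0.034793·0.538462=0.0187; V=4.118343+0.034793+0.018735=4.1719
k=6 src: inc=0.018735, refl=0.018735·-0.200000=-0.0037; V=4.153136+0.018735+-0.003747=4.1681
k=7 load: inc=-0.003747, refl=-0.003747·0.538462=-0.0020; V=4.171871+-0.003747+-0.002018=4.1661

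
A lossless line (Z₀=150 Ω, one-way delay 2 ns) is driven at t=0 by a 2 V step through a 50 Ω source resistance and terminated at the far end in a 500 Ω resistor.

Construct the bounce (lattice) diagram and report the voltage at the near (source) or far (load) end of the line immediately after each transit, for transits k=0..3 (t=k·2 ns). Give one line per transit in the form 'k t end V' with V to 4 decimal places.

0 0 source 1.5000
1 2 load 2.3077
2 4 source 1.9038
3 6 load 1.6864

Γ_L=0.538462, Γ_S=-0.500000; launch V₁=2·150/200=1.500000
k=0 src: V=1.5000
k=1 load: inc=1.500000, refl=1.500000·0.538462=0.8077; V=0.000000+1.500000+0.807692=2.3077
k=2 src: inc=0.807692, refl=0.807692·-0.500000=-0.4038; V=1.500000+0.807692+-0.403846=1.9038
k=3 load: inc=-0.403846, refl=-0.403846·0.538462=-0.2175; V=2.307692+-0.403846+-0.217456=1.6864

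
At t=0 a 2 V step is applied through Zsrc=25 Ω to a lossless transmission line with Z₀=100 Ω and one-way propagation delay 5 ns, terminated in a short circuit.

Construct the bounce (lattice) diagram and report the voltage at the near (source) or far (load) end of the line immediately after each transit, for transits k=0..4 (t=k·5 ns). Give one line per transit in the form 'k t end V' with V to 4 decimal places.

0 0 source 1.6000
1 5 load 0.0000
2 10 source 0.9600
3 15 load 0.0000
4 20 source 0.5760

Γ_L=-1.000000, Γ_S=-0.600000; launch V₁=2·100/125=1.600000
k=0 src: V=1.6000
k=1 load: inc=1.600000, refl=1.600000·-1.000000=-1.6000; V=0.000000+1.600000+-1.600000=0.0000
k=2 src: inc=-1.600000, refl=-1.600000·-0.600000=0.9600; V=1.600000+-1.600000+0.960000=0.9600
k=3 load: inc=0.960000, refl=0.960000·-1.000000=-0.9600; V=0.000000+0.960000+-0.960000=0.0000
k=4 src: inc=-0.960000, refl=-0.960000·-0.600000=0.5760; V=0.960000+-0.960000+0.576000=0.5760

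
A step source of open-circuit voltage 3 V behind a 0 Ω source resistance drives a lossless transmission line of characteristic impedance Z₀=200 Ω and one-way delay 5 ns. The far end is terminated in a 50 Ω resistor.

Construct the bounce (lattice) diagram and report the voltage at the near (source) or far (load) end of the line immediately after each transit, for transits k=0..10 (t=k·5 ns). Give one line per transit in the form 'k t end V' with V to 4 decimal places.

Γ_L=-0.600000, Γ_S=-1.000000; launch V₁=3·200/200=3.000000
k=0 src: V=3.0000
k=1 load: inc=3.000000, refl=3.000000·-0.600000=-1.8000; V=0.000000+3.000000+-1.800000=1.2000
k=2 src: inc=-1.800000, refl=-1.800000·-1.000000=1.8000; V=3.000000+-1.800000+1.800000=3.0000
k=3 load: inc=1.800000, refl=1.800000·-0.600000=-1.0800; V=1.200000+1.800000+-1.080000=1.9200
k=4 src: inc=-1.080000, refl=-1.080000·-1.000000=1.0800; V=3.000000+-1.080000+1.080000=3.0000
k=5 load: inc=1.080000, refl=1.080000·-0.600000=-0.6480; V=1.920000+1.080000+-0.648000=2.3520
k=6 src: inc=-0.648000, refl=-0.648000·-1.000000=0.6480; V=3.000000+-0.648000+0.648000=3.0000
k=7 load: inc=0.648000, refl=0.648000·-0.600000=-0.3888; V=2.352000+0.648000+-0.388800=2.6112
k=8 src: inc=-0.388800, refl=-0.388800·-1.000000=0.3888; V=3.000000+-0.388800+0.388800=3.0000
k=9 load: inc=0.388800, refl=0.388800·-0.600000=-0.2333; V=2.611200+0.388800+-0.233280=2.7667
k=10 src: inc=-0.233280, refl=-0.233280·-1.000000=0.2333; V=3.000000+-0.233280+0.233280=3.0000

0 0 source 3.0000
1 5 load 1.2000
2 10 source 3.0000
3 15 load 1.9200
4 20 source 3.0000
5 25 load 2.3520
6 30 source 3.0000
7 35 load 2.6112
8 40 source 3.0000
9 45 load 2.7667
10 50 source 3.0000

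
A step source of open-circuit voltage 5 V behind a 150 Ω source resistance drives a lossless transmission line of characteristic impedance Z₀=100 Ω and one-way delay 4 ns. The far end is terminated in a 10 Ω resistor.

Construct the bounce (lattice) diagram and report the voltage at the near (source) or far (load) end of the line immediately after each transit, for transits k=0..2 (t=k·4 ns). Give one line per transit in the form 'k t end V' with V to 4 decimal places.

Γ_L=-0.818182, Γ_S=0.200000; launch V₁=5·100/250=2.000000
k=0 src: V=2.0000
k=1 load: inc=2.000000, refl=2.000000·-0.818182=-1.6364; V=0.000000+2.000000+-1.636364=0.3636
k=2 src: inc=-1.636364, refl=-1.636364·0.200000=-0.3273; V=2.000000+-1.636364+-0.327273=0.0364

0 0 source 2.0000
1 4 load 0.3636
2 8 source 0.0364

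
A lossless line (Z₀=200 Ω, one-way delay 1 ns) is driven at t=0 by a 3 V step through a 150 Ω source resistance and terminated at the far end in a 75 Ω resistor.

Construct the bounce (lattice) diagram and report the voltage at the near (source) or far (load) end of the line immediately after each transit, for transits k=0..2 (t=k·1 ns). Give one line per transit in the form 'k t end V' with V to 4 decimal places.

Γ_L=-0.454545, Γ_S=-0.142857; launch V₁=3·200/350=1.714286
k=0 src: V=1.7143
k=1 load: inc=1.714286, refl=1.714286·-0.454545=-0.7792; V=0.000000+1.714286+-0.779221=0.9351
k=2 src: inc=-0.779221, refl=-0.779221·-0.142857=0.1113; V=1.714286+-0.779221+0.111317=1.0464

0 0 source 1.7143
1 1 load 0.9351
2 2 source 1.0464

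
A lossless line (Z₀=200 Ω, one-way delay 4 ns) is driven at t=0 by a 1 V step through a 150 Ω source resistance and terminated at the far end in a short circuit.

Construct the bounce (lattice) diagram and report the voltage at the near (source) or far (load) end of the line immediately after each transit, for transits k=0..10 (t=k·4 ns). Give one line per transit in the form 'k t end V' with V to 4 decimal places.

Γ_L=-1.000000, Γ_S=-0.142857; launch V₁=1·200/350=0.571429
k=0 src: V=0.5714
k=1 load: inc=0.571429, refl=0.571429·-1.000000=-0.5714; V=0.000000+0.571429+-0.571429=0.0000
k=2 src: inc=-0.571429, refl=-0.571429·-0.142857=0.0816; V=0.571429+-0.571429+0.081633=0.0816
k=3 load: inc=0.081633, refl=0.081633·-1.000000=-0.0816; V=0.000000+0.081633+-0.081633=0.0000
k=4 src: inc=-0.081633, refl=-0.081633·-0.142857=0.0117; V=0.081633+-0.081633+0.011662=0.0117
k=5 load: inc=0.011662, refl=0.011662·-1.000000=-0.0117; V=0.000000+0.011662+-0.011662=0.0000
k=6 src: inc=-0.011662, refl=-0.011662·-0.142857=0.0017; V=0.011662+-0.011662+0.001666=0.0017
k=7 load: inc=0.001666, refl=0.001666·-1.000000=-0.0017; V=0.000000+0.001666+-0.001666=0.0000
k=8 src: inc=-0.001666, refl=-0.001666·-0.142857=0.0002; V=0.001666+-0.001666+0.000238=0.0002
k=9 load: inc=0.000238, refl=0.000238·-1.000000=-0.0002; V=0.000000+0.000238+-0.000238=0.0000
k=10 src: inc=-0.000238, refl=-0.000238·-0.142857=0.0000; V=0.000238+-0.000238+0.000034=0.0000

0 0 source 0.5714
1 4 load 0.0000
2 8 source 0.0816
3 12 load 0.0000
4 16 source 0.0117
5 20 load 0.0000
6 24 source 0.0017
7 28 load 0.0000
8 32 source 0.0002
9 36 load 0.0000
10 40 source 0.0000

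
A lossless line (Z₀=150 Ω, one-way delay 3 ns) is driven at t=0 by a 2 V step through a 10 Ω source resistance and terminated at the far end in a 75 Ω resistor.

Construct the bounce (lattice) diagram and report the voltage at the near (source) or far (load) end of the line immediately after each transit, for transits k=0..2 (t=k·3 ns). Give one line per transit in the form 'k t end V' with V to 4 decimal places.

0 0 source 1.8750
1 3 load 1.2500
2 6 source 1.7969

Γ_L=-0.333333, Γ_S=-0.875000; launch V₁=2·150/160=1.875000
k=0 src: V=1.8750
k=1 load: inc=1.875000, refl=1.875000·-0.333333=-0.6250; V=0.000000+1.875000+-0.625000=1.2500
k=2 src: inc=-0.625000, refl=-0.625000·-0.875000=0.5469; V=1.875000+-0.625000+0.546875=1.7969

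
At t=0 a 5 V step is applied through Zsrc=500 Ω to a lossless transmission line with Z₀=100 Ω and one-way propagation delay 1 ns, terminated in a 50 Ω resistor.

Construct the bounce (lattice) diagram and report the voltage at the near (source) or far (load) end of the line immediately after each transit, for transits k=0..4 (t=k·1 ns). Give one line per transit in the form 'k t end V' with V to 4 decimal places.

Γ_L=-0.333333, Γ_S=0.666667; launch V₁=5·100/600=0.833333
k=0 src: V=0.8333
k=1 load: inc=0.833333, refl=0.833333·-0.333333=-0.2778; V=0.000000+0.833333+-0.277778=0.5556
k=2 src: inc=-0.277778, refl=-0.277778·0.666667=-0.1852; V=0.833333+-0.277778+-0.185185=0.3704
k=3 load: inc=-0.185185, refl=-0.185185·-0.333333=0.0617; V=0.555556+-0.185185+0.061728=0.4321
k=4 src: inc=0.061728, refl=0.061728·0.666667=0.0412; V=0.370370+0.061728+0.041152=0.4733

0 0 source 0.8333
1 1 load 0.5556
2 2 source 0.3704
3 3 load 0.4321
4 4 source 0.4733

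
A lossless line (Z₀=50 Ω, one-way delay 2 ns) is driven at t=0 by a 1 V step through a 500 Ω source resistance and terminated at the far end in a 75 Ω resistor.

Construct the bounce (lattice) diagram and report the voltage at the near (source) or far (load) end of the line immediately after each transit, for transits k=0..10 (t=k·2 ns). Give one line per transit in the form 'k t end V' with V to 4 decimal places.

0 0 source 0.0909
1 2 load 0.1091
2 4 source 0.1240
3 6 load 0.1269
4 8 source 0.1294
5 10 load 0.1299
6 12 source 0.1303
7 14 load 0.1303
8 16 source 0.1304
9 18 load 0.1304
10 20 source 0.1304

Γ_L=0.200000, Γ_S=0.818182; launch V₁=1·50/550=0.090909
k=0 src: V=0.0909
k=1 load: inc=0.090909, refl=0.090909·0.200000=0.0182; V=0.000000+0.090909+0.018182=0.1091
k=2 src: inc=0.018182, refl=0.018182·0.818182=0.0149; V=0.090909+0.018182+0.014876=0.1240
k=3 load: inc=0.014876, refl=0.014876·0.200000=0.0030; V=0.109091+0.014876+0.002975=0.1269
k=4 src: inc=0.002975, refl=0.002975·0.818182=0.0024; V=0.123967+0.002975+0.002434=0.1294
k=5 load: inc=0.002434, refl=0.002434·0.200000=0.0005; V=0.126942+0.002434+0.000487=0.1299
k=6 src: inc=0.000487, refl=0.000487·0.818182=0.0004; V=0.129376+0.000487+0.000398=0.1303
k=7 load: inc=0.000398, refl=0.000398·0.200000=0.0001; V=0.129863+0.000398+0.000080=0.1303
k=8 src: inc=0.000080, refl=0.000080·0.818182=0.0001; V=0.130262+0.000080+0.000065=0.1304
k=9 load: inc=0.000065, refl=0.000065·0.200000=0.0000; V=0.130341+0.000065+0.000013=0.1304
k=10 src: inc=0.000013, refl=0.000013·0.818182=0.0000; V=0.130406+0.000013+0.000011=0.1304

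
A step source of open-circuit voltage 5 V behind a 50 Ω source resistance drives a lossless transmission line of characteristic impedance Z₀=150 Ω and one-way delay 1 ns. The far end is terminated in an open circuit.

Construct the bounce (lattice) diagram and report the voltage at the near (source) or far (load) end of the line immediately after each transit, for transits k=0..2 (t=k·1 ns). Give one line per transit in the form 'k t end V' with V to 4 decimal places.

0 0 source 3.7500
1 1 load 7.5000
2 2 source 5.6250

Γ_L=1.000000, Γ_S=-0.500000; launch V₁=5·150/200=3.750000
k=0 src: V=3.7500
k=1 load: inc=3.750000, refl=3.750000·1.000000=3.7500; V=0.000000+3.750000+3.750000=7.5000
k=2 src: inc=3.750000, refl=3.750000·-0.500000=-1.8750; V=3.750000+3.750000+-1.875000=5.6250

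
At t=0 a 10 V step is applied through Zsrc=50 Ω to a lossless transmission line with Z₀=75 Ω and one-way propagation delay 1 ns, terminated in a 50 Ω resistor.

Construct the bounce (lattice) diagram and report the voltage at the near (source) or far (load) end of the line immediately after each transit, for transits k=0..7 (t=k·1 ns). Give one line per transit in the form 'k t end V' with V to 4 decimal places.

Γ_L=-0.200000, Γ_S=-0.200000; launch V₁=10·75/125=6.000000
k=0 src: V=6.0000
k=1 load: inc=6.000000, refl=6.000000·-0.200000=-1.2000; V=0.000000+6.000000+-1.200000=4.8000
k=2 src: inc=-1.200000, refl=-1.200000·-0.200000=0.2400; V=6.000000+-1.200000+0.240000=5.0400
k=3 load: inc=0.240000, refl=0.240000·-0.200000=-0.0480; V=4.800000+0.240000+-0.048000=4.9920
k=4 src: inc=-0.048000, refl=-0.048000·-0.200000=0.0096; V=5.040000+-0.048000+0.009600=5.0016
k=5 load: inc=0.009600, refl=0.009600·-0.200000=-0.0019; V=4.992000+0.009600+-0.001920=4.9997
k=6 src: inc=-0.001920, refl=-0.001920·-0.200000=0.0004; V=5.001600+-0.001920+0.000384=5.0001
k=7 load: inc=0.000384, refl=0.000384·-0.200000=-0.0001; V=4.999680+0.000384+-0.000077=5.0000

0 0 source 6.0000
1 1 load 4.8000
2 2 source 5.0400
3 3 load 4.9920
4 4 source 5.0016
5 5 load 4.9997
6 6 source 5.0001
7 7 load 5.0000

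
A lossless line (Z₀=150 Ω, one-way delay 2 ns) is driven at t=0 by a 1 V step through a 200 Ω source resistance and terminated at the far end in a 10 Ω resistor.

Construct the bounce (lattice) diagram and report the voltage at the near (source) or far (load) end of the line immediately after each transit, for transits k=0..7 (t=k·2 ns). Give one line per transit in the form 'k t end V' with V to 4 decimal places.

0 0 source 0.4286
1 2 load 0.0536
2 4 source 0.0000
3 6 load 0.0469
4 8 source 0.0536
5 10 load 0.0477
6 12 source 0.0469
7 14 load 0.0476

Γ_L=-0.875000, Γ_S=0.142857; launch V₁=1·150/350=0.428571
k=0 src: V=0.4286
k=1 load: inc=0.428571, refl=0.428571·-0.875000=-0.3750; V=0.000000+0.428571+-0.375000=0.0536
k=2 src: inc=-0.375000, refl=-0.375000·0.142857=-0.0536; V=0.428571+-0.375000+-0.053571=0.0000
k=3 load: inc=-0.053571, refl=-0.053571·-0.875000=0.0469; V=0.053571+-0.053571+0.046875=0.0469
k=4 src: inc=0.046875, refl=0.046875·0.142857=0.0067; V=0.000000+0.046875+0.006696=0.0536
k=5 load: inc=0.006696, refl=0.006696·-0.875000=-0.0059; V=0.046875+0.006696+-0.005859=0.0477
k=6 src: inc=-0.005859, refl=-0.005859·0.142857=-0.0008; V=0.053571+-0.005859+-0.000837=0.0469
k=7 load: inc=-0.000837, refl=-0.000837·-0.875000=0.0007; V=0.047712+-0.000837+0.000732=0.0476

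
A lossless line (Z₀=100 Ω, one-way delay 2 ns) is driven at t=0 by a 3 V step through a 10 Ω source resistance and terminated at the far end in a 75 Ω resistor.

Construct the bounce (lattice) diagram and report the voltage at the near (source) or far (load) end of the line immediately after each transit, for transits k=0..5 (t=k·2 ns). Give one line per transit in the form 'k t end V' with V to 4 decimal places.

0 0 source 2.7273
1 2 load 2.3377
2 4 source 2.6564
3 6 load 2.6109
4 8 source 2.6482
5 10 load 2.6428

Γ_L=-0.142857, Γ_S=-0.818182; launch V₁=3·100/110=2.727273
k=0 src: V=2.7273
k=1 load: inc=2.727273, refl=2.727273·-0.142857=-0.3896; V=0.000000+2.727273+-0.389610=2.3377
k=2 src: inc=-0.389610, refl=-0.389610·-0.818182=0.3188; V=2.727273+-0.389610+0.318772=2.6564
k=3 load: inc=0.318772, refl=0.318772·-0.142857=-0.0455; V=2.337662+0.318772+-0.045539=2.6109
k=4 src: inc=-0.045539, refl=-0.045539·-0.818182=0.0373; V=2.656434+-0.045539+0.037259=2.6482
k=5 load: inc=0.037259, refl=0.037259·-0.142857=-0.0053; V=2.610896+0.037259+-0.005323=2.6428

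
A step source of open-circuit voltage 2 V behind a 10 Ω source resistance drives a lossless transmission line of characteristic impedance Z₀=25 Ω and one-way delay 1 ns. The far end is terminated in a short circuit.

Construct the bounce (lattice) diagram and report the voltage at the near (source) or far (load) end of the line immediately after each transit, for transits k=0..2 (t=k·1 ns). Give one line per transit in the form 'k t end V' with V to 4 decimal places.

Γ_L=-1.000000, Γ_S=-0.428571; launch V₁=2·25/35=1.428571
k=0 src: V=1.4286
k=1 load: inc=1.428571, refl=1.428571·-1.000000=-1.4286; V=0.000000+1.428571+-1.428571=0.0000
k=2 src: inc=-1.428571, refl=-1.428571·-0.428571=0.6122; V=1.428571+-1.428571+0.612245=0.6122

0 0 source 1.4286
1 1 load 0.0000
2 2 source 0.6122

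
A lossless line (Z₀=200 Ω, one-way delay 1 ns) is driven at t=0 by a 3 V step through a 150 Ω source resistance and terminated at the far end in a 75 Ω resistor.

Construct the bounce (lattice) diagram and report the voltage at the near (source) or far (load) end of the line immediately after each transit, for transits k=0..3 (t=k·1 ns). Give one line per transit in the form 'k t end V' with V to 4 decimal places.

Γ_L=-0.454545, Γ_S=-0.142857; launch V₁=3·200/350=1.714286
k=0 src: V=1.7143
k=1 load: inc=1.714286, refl=1.714286·-0.454545=-0.7792; V=0.000000+1.714286+-0.779221=0.9351
k=2 src: inc=-0.779221, refl=-0.779221·-0.142857=0.1113; V=1.714286+-0.779221+0.111317=1.0464
k=3 load: inc=0.111317, refl=0.111317·-0.454545=-0.0506; V=0.935065+0.111317+-0.050599=0.9958

0 0 source 1.7143
1 1 load 0.9351
2 2 source 1.0464
3 3 load 0.9958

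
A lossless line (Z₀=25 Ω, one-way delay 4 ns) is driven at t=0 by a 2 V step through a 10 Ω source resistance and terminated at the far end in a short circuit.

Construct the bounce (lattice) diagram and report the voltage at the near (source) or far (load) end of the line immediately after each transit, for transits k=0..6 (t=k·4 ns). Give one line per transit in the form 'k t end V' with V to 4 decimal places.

Γ_L=-1.000000, Γ_S=-0.428571; launch V₁=2·25/35=1.428571
k=0 src: V=1.4286
k=1 load: inc=1.428571, refl=1.428571·-1.000000=-1.4286; V=0.000000+1.428571+-1.428571=0.0000
k=2 src: inc=-1.428571, refl=-1.428571·-0.428571=0.6122; V=1.428571+-1.428571+0.612245=0.6122
k=3 load: inc=0.612245, refl=0.612245·-1.000000=-0.6122; V=0.000000+0.612245+-0.612245=0.0000
k=4 src: inc=-0.612245, refl=-0.612245·-0.428571=0.2624; V=0.612245+-0.612245+0.262391=0.2624
k=5 load: inc=0.262391, refl=0.262391·-1.000000=-0.2624; V=0.000000+0.262391+-0.262391=0.0000
k=6 src: inc=-0.262391, refl=-0.262391·-0.428571=0.1125; V=0.262391+-0.262391+0.112453=0.1125

0 0 source 1.4286
1 4 load 0.0000
2 8 source 0.6122
3 12 load 0.0000
4 16 source 0.2624
5 20 load 0.0000
6 24 source 0.1125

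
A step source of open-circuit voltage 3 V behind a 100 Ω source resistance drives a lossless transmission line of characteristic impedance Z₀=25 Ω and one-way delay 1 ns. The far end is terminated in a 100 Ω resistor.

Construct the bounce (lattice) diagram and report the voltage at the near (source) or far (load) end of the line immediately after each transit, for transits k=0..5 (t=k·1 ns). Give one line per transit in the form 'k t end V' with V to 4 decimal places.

Γ_L=0.600000, Γ_S=0.600000; launch V₁=3·25/125=0.600000
k=0 src: V=0.6000
k=1 load: inc=0.600000, refl=0.600000·0.600000=0.3600; V=0.000000+0.600000+0.360000=0.9600
k=2 src: inc=0.360000, refl=0.360000·0.600000=0.2160; V=0.600000+0.360000+0.216000=1.1760
k=3 load: inc=0.216000, refl=0.216000·0.600000=0.1296; V=0.960000+0.216000+0.129600=1.3056
k=4 src: inc=0.129600, refl=0.129600·0.600000=0.0778; V=1.176000+0.129600+0.077760=1.3834
k=5 load: inc=0.077760, refl=0.077760·0.600000=0.0467; V=1.305600+0.077760+0.046656=1.4300

0 0 source 0.6000
1 1 load 0.9600
2 2 source 1.1760
3 3 load 1.3056
4 4 source 1.3834
5 5 load 1.4300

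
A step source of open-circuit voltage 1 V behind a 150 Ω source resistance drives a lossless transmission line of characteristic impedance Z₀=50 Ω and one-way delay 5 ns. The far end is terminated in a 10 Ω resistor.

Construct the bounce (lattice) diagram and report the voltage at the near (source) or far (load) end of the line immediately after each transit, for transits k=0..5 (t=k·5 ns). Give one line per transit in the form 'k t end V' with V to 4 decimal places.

Γ_L=-0.666667, Γ_S=0.500000; launch V₁=1·50/200=0.250000
k=0 src: V=0.2500
k=1 load: inc=0.250000, refl=0.250000·-0.666667=-0.1667; V=0.000000+0.250000+-0.166667=0.0833
k=2 src: inc=-0.166667, refl=-0.166667·0.500000=-0.0833; V=0.250000+-0.166667+-0.083333=0.0000
k=3 load: inc=-0.083333, refl=-0.083333·-0.666667=0.0556; V=0.083333+-0.083333+0.055556=0.0556
k=4 src: inc=0.055556, refl=0.055556·0.500000=0.0278; V=0.000000+0.055556+0.027778=0.0833
k=5 load: inc=0.027778, refl=0.027778·-0.666667=-0.0185; V=0.055556+0.027778+-0.018519=0.0648

0 0 source 0.2500
1 5 load 0.0833
2 10 source 0.0000
3 15 load 0.0556
4 20 source 0.0833
5 25 load 0.0648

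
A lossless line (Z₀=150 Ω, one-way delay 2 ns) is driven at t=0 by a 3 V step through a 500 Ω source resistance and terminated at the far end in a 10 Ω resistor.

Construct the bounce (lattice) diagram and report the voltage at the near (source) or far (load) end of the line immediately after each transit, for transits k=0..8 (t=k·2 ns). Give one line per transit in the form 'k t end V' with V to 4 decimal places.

0 0 source 0.6923
1 2 load 0.0865
2 4 source -0.2396
3 6 load 0.0458
4 8 source 0.1994
5 10 load 0.0650
6 12 source -0.0074
7 14 load 0.0559
8 16 source 0.0900

Γ_L=-0.875000, Γ_S=0.538462; launch V₁=3·150/650=0.692308
k=0 src: V=0.6923
k=1 load: inc=0.692308, refl=0.692308·-0.875000=-0.6058; V=0.000000+0.692308+-0.605769=0.0865
k=2 src: inc=-0.605769, refl=-0.605769·0.538462=-0.3262; V=0.692308+-0.605769+-0.326183=-0.2396
k=3 load: inc=-0.326183, refl=-0.326183·-0.875000=0.2854; V=0.086538+-0.326183+0.285411=0.0458
k=4 src: inc=0.285411, refl=0.285411·0.538462=0.1537; V=-0.239645+0.285411+0.153683=0.1994
k=5 load: inc=0.153683, refl=0.153683·-0.875000=-0.1345; V=0.045766+0.153683+-0.134472=0.0650
k=6 src: inc=-0.134472, refl=-0.134472·0.538462=-0.0724; V=0.199448+-0.134472+-0.072408=-0.0074
k=7 load: inc=-0.072408, refl=-0.072408·-0.875000=0.0634; V=0.064976+-0.072408+0.063357=0.0559
k=8 src: inc=0.063357, refl=0.063357·0.538462=0.0341; V=-0.007432+0.063357+0.034115=0.0900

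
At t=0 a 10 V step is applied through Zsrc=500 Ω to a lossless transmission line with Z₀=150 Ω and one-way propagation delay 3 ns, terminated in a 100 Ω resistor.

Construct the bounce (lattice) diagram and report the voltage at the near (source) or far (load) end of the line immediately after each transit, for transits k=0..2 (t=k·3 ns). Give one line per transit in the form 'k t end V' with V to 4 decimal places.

0 0 source 2.3077
1 3 load 1.8462
2 6 source 1.5976

Γ_L=-0.200000, Γ_S=0.538462; launch V₁=10·150/650=2.307692
k=0 src: V=2.3077
k=1 load: inc=2.307692, refl=2.307692·-0.200000=-0.4615; V=0.000000+2.307692+-0.461538=1.8462
k=2 src: inc=-0.461538, refl=-0.461538·0.538462=-0.2485; V=2.307692+-0.461538+-0.248521=1.5976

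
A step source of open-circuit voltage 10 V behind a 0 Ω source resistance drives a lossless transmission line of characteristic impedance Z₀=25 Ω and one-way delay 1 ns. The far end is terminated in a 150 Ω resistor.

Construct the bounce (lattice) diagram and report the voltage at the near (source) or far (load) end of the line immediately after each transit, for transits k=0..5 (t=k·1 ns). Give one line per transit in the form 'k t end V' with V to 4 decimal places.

0 0 source 10.0000
1 1 load 17.1429
2 2 source 10.0000
3 3 load 4.8980
4 4 source 10.0000
5 5 load 13.6443

Γ_L=0.714286, Γ_S=-1.000000; launch V₁=10·25/25=10.000000
k=0 src: V=10.0000
k=1 load: inc=10.000000, refl=10.000000·0.714286=7.1429; V=0.000000+10.000000+7.142857=17.1429
k=2 src: inc=7.142857, refl=7.142857·-1.000000=-7.1429; V=10.000000+7.142857+-7.142857=10.0000
k=3 load: inc=-7.142857, refl=-7.142857·0.714286=-5.1020; V=17.142857+-7.142857+-5.102041=4.8980
k=4 src: inc=-5.102041, refl=-5.102041·-1.000000=5.1020; V=10.000000+-5.102041+5.102041=10.0000
k=5 load: inc=5.102041, refl=5.102041·0.714286=3.6443; V=4.897959+5.102041+3.644315=13.6443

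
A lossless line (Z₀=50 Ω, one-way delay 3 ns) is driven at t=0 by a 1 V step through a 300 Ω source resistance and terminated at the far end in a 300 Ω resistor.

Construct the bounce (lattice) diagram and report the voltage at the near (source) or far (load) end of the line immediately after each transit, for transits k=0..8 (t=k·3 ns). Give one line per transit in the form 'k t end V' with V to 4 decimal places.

Γ_L=0.714286, Γ_S=0.714286; launch V₁=1·50/350=0.142857
k=0 src: V=0.1429
k=1 load: inc=0.142857, refl=0.142857·0.714286=0.1020; V=0.000000+0.142857+0.102041=0.2449
k=2 src: inc=0.102041, refl=0.102041·0.714286=0.0729; V=0.142857+0.102041+0.072886=0.3178
k=3 load: inc=0.072886, refl=0.072886·0.714286=0.0521; V=0.244898+0.072886+0.052062=0.3698
k=4 src: inc=0.052062, refl=0.052062·0.714286=0.0372; V=0.317784+0.052062+0.037187=0.4070
k=5 load: inc=0.037187, refl=0.037187·0.714286=0.0266; V=0.369846+0.037187+0.026562=0.4336
k=6 src: inc=0.026562, refl=0.026562·0.714286=0.0190; V=0.407033+0.026562+0.018973=0.4526
k=7 load: inc=0.018973, refl=0.018973·0.714286=0.0136; V=0.433595+0.018973+0.013552=0.4661
k=8 src: inc=0.013552, refl=0.013552·0.714286=0.0097; V=0.452568+0.013552+0.009680=0.4758

0 0 source 0.1429
1 3 load 0.2449
2 6 source 0.3178
3 9 load 0.3698
4 12 source 0.4070
5 15 load 0.4336
6 18 source 0.4526
7 21 load 0.4661
8 24 source 0.4758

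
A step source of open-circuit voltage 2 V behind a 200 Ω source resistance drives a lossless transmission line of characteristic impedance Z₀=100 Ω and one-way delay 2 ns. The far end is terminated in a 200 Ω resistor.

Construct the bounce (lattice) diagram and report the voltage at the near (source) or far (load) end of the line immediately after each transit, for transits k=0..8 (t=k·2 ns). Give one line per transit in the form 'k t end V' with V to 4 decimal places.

Γ_L=0.333333, Γ_S=0.333333; launch V₁=2·100/300=0.666667
k=0 src: V=0.6667
k=1 load: inc=0.666667, refl=0.666667·0.333333=0.2222; V=0.000000+0.666667+0.222222=0.8889
k=2 src: inc=0.222222, refl=0.222222·0.333333=0.0741; V=0.666667+0.222222+0.074074=0.9630
k=3 load: inc=0.074074, refl=0.074074·0.333333=0.0247; V=0.888889+0.074074+0.024691=0.9877
k=4 src: inc=0.024691, refl=0.024691·0.333333=0.0082; V=0.962963+0.024691+0.008230=0.9959
k=5 load: inc=0.008230, refl=0.008230·0.333333=0.0027; V=0.987654+0.008230+0.002743=0.9986
k=6 src: inc=0.002743, refl=0.002743·0.333333=0.0009; V=0.995885+0.002743+0.000914=0.9995
k=7 load: inc=0.000914, refl=0.000914·0.333333=0.0003; V=0.998628+0.000914+0.000305=0.9998
k=8 src: inc=0.000305, refl=0.000305·0.333333=0.0001; V=0.999543+0.000305+0.000102=0.9999

0 0 source 0.6667
1 2 load 0.8889
2 4 source 0.9630
3 6 load 0.9877
4 8 source 0.9959
5 10 load 0.9986
6 12 source 0.9995
7 14 load 0.9998
8 16 source 0.9999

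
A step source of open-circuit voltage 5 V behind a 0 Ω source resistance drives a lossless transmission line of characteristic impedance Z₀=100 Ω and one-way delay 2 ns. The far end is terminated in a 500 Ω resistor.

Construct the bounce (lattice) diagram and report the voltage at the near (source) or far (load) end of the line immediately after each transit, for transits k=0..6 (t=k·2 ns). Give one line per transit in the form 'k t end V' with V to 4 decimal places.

Γ_L=0.666667, Γ_S=-1.000000; launch V₁=5·100/100=5.000000
k=0 src: V=5.0000
k=1 load: inc=5.000000, refl=5.000000·0.666667=3.3333; V=0.000000+5.000000+3.333333=8.3333
k=2 src: inc=3.333333, refl=3.333333·-1.000000=-3.3333; V=5.000000+3.333333+-3.333333=5.0000
k=3 load: inc=-3.333333, refl=-3.333333·0.666667=-2.2222; V=8.333333+-3.333333+-2.222222=2.7778
k=4 src: inc=-2.222222, refl=-2.222222·-1.000000=2.2222; V=5.000000+-2.222222+2.222222=5.0000
k=5 load: inc=2.222222, refl=2.222222·0.666667=1.4815; V=2.777778+2.222222+1.481481=6.4815
k=6 src: inc=1.481481, refl=1.481481·-1.000000=-1.4815; V=5.000000+1.481481+-1.481481=5.0000

0 0 source 5.0000
1 2 load 8.3333
2 4 source 5.0000
3 6 load 2.7778
4 8 source 5.0000
5 10 load 6.4815
6 12 source 5.0000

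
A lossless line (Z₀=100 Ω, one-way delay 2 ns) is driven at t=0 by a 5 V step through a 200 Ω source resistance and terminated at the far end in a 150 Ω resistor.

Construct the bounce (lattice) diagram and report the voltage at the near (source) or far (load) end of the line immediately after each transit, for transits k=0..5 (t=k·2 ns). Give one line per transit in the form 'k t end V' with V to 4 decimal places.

0 0 source 1.6667
1 2 load 2.0000
2 4 source 2.1111
3 6 load 2.1333
4 8 source 2.1407
5 10 load 2.1422

Γ_L=0.200000, Γ_S=0.333333; launch V₁=5·100/300=1.666667
k=0 src: V=1.6667
k=1 load: inc=1.666667, refl=1.666667·0.200000=0.3333; V=0.000000+1.666667+0.333333=2.0000
k=2 src: inc=0.333333, refl=0.333333·0.333333=0.1111; V=1.666667+0.333333+0.111111=2.1111
k=3 load: inc=0.111111, refl=0.111111·0.200000=0.0222; V=2.000000+0.111111+0.022222=2.1333
k=4 src: inc=0.022222, refl=0.022222·0.333333=0.0074; V=2.111111+0.022222+0.007407=2.1407
k=5 load: inc=0.007407, refl=0.007407·0.200000=0.0015; V=2.133333+0.007407+0.001481=2.1422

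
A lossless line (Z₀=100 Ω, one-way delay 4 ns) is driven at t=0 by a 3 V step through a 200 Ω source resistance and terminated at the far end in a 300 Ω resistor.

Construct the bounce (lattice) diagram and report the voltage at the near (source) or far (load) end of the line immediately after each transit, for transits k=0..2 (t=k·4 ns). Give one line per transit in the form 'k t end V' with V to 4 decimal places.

Γ_L=0.500000, Γ_S=0.333333; launch V₁=3·100/300=1.000000
k=0 src: V=1.0000
k=1 load: inc=1.000000, refl=1.000000·0.500000=0.5000; V=0.000000+1.000000+0.500000=1.5000
k=2 src: inc=0.500000, refl=0.500000·0.333333=0.1667; V=1.000000+0.500000+0.166667=1.6667

0 0 source 1.0000
1 4 load 1.5000
2 8 source 1.6667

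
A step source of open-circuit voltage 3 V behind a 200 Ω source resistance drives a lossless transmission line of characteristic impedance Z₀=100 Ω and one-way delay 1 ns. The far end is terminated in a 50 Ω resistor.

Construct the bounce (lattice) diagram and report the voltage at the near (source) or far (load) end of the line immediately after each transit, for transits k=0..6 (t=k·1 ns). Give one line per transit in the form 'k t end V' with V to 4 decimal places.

Γ_L=-0.333333, Γ_S=0.333333; launch V₁=3·100/300=1.000000
k=0 src: V=1.0000
k=1 load: inc=1.000000, refl=1.000000·-0.333333=-0.3333; V=0.000000+1.000000+-0.333333=0.6667
k=2 src: inc=-0.333333, refl=-0.333333·0.333333=-0.1111; V=1.000000+-0.333333+-0.111111=0.5556
k=3 load: inc=-0.111111, refl=-0.111111·-0.333333=0.0370; V=0.666667+-0.111111+0.037037=0.5926
k=4 src: inc=0.037037, refl=0.037037·0.333333=0.0123; V=0.555556+0.037037+0.012346=0.6049
k=5 load: inc=0.012346, refl=0.012346·-0.333333=-0.0041; V=0.592593+0.012346+-0.004115=0.6008
k=6 src: inc=-0.004115, refl=-0.004115·0.333333=-0.0014; V=0.604938+-0.004115+-0.001372=0.5995

0 0 source 1.0000
1 1 load 0.6667
2 2 source 0.5556
3 3 load 0.5926
4 4 source 0.6049
5 5 load 0.6008
6 6 source 0.5995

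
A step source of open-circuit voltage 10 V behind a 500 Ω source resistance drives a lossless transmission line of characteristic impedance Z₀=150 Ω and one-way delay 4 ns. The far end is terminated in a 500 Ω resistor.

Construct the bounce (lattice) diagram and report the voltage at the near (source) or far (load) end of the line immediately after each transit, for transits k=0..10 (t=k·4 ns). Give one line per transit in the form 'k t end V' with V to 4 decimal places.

0 0 source 2.3077
1 4 load 3.5503
2 8 source 4.2194
3 12 load 4.5797
4 16 source 4.7737
5 20 load 4.8781
6 24 source 4.9344
7 28 load 4.9647
8 32 source 4.9810
9 36 load 4.9898
10 40 source 4.9945

Γ_L=0.538462, Γ_S=0.538462; launch V₁=10·150/650=2.307692
k=0 src: V=2.3077
k=1 load: inc=2.307692, refl=2.307692·0.538462=1.2426; V=0.000000+2.307692+1.242604=3.5503
k=2 src: inc=1.242604, refl=1.242604·0.538462=0.6691; V=2.307692+1.242604+0.669094=4.2194
k=3 load: inc=0.669094, refl=0.669094·0.538462=0.3603; V=3.550296+0.669094+0.360282=4.5797
k=4 src: inc=0.360282, refl=0.360282·0.538462=0.1940; V=4.219390+0.360282+0.193998=4.7737
k=5 load: inc=0.193998, refl=0.193998·0.538462=0.1045; V=4.579672+0.193998+0.104460=4.8781
k=6 src: inc=0.104460, refl=0.104460·0.538462=0.0562; V=4.773669+0.104460+0.056248=4.9344
k=7 load: inc=0.056248, refl=0.056248·0.538462=0.0303; V=4.878130+0.056248+0.030287=4.9647
k=8 src: inc=0.030287, refl=0.030287·0.538462=0.0163; V=4.934377+0.030287+0.016309=4.9810
k=9 load: inc=0.016309, refl=0.016309·0.538462=0.0088; V=4.964665+0.016309+0.008782=4.9898
k=10 src: inc=0.008782, refl=0.008782·0.538462=0.0047; V=4.980973+0.008782+0.004729=4.9945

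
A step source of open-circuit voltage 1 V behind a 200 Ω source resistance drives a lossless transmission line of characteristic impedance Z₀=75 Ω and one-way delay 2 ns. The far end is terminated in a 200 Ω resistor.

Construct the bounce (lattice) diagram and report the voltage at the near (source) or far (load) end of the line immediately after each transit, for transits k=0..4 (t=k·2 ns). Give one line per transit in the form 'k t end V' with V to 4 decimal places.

0 0 source 0.2727
1 2 load 0.3967
2 4 source 0.4530
3 6 load 0.4787
4 8 source 0.4903

Γ_L=0.454545, Γ_S=0.454545; launch V₁=1·75/275=0.272727
k=0 src: V=0.2727
k=1 load: inc=0.272727, refl=0.272727·0.454545=0.1240; V=0.000000+0.272727+0.123967=0.3967
k=2 src: inc=0.123967, refl=0.123967·0.454545=0.0563; V=0.272727+0.123967+0.056349=0.4530
k=3 load: inc=0.056349, refl=0.056349·0.454545=0.0256; V=0.396694+0.056349+0.025613=0.4787
k=4 src: inc=0.025613, refl=0.025613·0.454545=0.0116; V=0.453043+0.025613+0.011642=0.4903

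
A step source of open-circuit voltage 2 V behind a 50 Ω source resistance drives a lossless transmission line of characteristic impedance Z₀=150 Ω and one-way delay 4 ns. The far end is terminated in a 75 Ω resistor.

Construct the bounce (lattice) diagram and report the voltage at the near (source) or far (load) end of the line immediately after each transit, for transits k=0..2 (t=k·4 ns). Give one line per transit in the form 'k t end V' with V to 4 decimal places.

Γ_L=-0.333333, Γ_S=-0.500000; launch V₁=2·150/200=1.500000
k=0 src: V=1.5000
k=1 load: inc=1.500000, refl=1.500000·-0.333333=-0.5000; V=0.000000+1.500000+-0.500000=1.0000
k=2 src: inc=-0.500000, refl=-0.500000·-0.500000=0.2500; V=1.500000+-0.500000+0.250000=1.2500

0 0 source 1.5000
1 4 load 1.0000
2 8 source 1.2500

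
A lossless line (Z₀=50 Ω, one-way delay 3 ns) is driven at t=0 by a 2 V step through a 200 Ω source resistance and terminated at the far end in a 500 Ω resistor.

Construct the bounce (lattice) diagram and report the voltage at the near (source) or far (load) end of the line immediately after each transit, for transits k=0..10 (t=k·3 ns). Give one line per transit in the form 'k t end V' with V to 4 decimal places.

Γ_L=0.818182, Γ_S=0.600000; launch V₁=2·50/250=0.400000
k=0 src: V=0.4000
k=1 load: inc=0.400000, refl=0.400000·0.818182=0.3273; V=0.000000+0.400000+0.327273=0.7273
k=2 src: inc=0.327273, refl=0.327273·0.600000=0.1964; V=0.400000+0.327273+0.196364=0.9236
k=3 load: inc=0.196364, refl=0.196364·0.818182=0.1607; V=0.727273+0.196364+0.160661=1.0843
k=4 src: inc=0.160661, refl=0.160661·0.600000=0.0964; V=0.923636+0.160661+0.096397=1.1807
k=5 load: inc=0.096397, refl=0.096397·0.818182=0.0789; V=1.084298+0.096397+0.078870=1.2596
k=6 src: inc=0.078870, refl=0.078870·0.600000=0.0473; V=1.180694+0.078870+0.047322=1.3069
k=7 load: inc=0.047322, refl=0.047322·0.818182=0.0387; V=1.259564+0.047322+0.038718=1.3456
k=8 src: inc=0.038718, refl=0.038718·0.600000=0.0232; V=1.306886+0.038718+0.023231=1.3688
k=9 load: inc=0.023231, refl=0.023231·0.818182=0.0190; V=1.345604+0.023231+0.019007=1.3878
k=10 src: inc=0.019007, refl=0.019007·0.600000=0.0114; V=1.368835+0.019007+0.011404=1.3992

0 0 source 0.4000
1 3 load 0.7273
2 6 source 0.9236
3 9 load 1.0843
4 12 source 1.1807
5 15 load 1.2596
6 18 source 1.3069
7 21 load 1.3456
8 24 source 1.3688
9 27 load 1.3878
10 30 source 1.3992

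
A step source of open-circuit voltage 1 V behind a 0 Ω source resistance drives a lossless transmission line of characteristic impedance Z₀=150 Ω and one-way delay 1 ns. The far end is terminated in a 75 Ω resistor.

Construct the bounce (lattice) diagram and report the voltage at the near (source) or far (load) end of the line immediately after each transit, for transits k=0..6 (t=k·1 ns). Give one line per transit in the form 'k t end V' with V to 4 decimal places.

0 0 source 1.0000
1 1 load 0.6667
2 2 source 1.0000
3 3 load 0.8889
4 4 source 1.0000
5 5 load 0.9630
6 6 source 1.0000

Γ_L=-0.333333, Γ_S=-1.000000; launch V₁=1·150/150=1.000000
k=0 src: V=1.0000
k=1 load: inc=1.000000, refl=1.000000·-0.333333=-0.3333; V=0.000000+1.000000+-0.333333=0.6667
k=2 src: inc=-0.333333, refl=-0.333333·-1.000000=0.3333; V=1.000000+-0.333333+0.333333=1.0000
k=3 load: inc=0.333333, refl=0.333333·-0.333333=-0.1111; V=0.666667+0.333333+-0.111111=0.8889
k=4 src: inc=-0.111111, refl=-0.111111·-1.000000=0.1111; V=1.000000+-0.111111+0.111111=1.0000
k=5 load: inc=0.111111, refl=0.111111·-0.333333=-0.0370; V=0.888889+0.111111+-0.037037=0.9630
k=6 src: inc=-0.037037, refl=-0.037037·-1.000000=0.0370; V=1.000000+-0.037037+0.037037=1.0000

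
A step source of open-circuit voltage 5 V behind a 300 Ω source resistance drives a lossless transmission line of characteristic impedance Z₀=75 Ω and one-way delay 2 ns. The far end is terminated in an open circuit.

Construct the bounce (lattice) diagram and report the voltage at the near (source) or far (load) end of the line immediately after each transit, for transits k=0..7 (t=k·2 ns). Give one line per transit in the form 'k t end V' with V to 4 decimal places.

0 0 source 1.0000
1 2 load 2.0000
2 4 source 2.6000
3 6 load 3.2000
4 8 source 3.5600
5 10 load 3.9200
6 12 source 4.1360
7 14 load 4.3520

Γ_L=1.000000, Γ_S=0.600000; launch V₁=5·75/375=1.000000
k=0 src: V=1.0000
k=1 load: inc=1.000000, refl=1.000000·1.000000=1.0000; V=0.000000+1.000000+1.000000=2.0000
k=2 src: inc=1.000000, refl=1.000000·0.600000=0.6000; V=1.000000+1.000000+0.600000=2.6000
k=3 load: inc=0.600000, refl=0.600000·1.000000=0.6000; V=2.000000+0.600000+0.600000=3.2000
k=4 src: inc=0.600000, refl=0.600000·0.600000=0.3600; V=2.600000+0.600000+0.360000=3.5600
k=5 load: inc=0.360000, refl=0.360000·1.000000=0.3600; V=3.200000+0.360000+0.360000=3.9200
k=6 src: inc=0.360000, refl=0.360000·0.600000=0.2160; V=3.560000+0.360000+0.216000=4.1360
k=7 load: inc=0.216000, refl=0.216000·1.000000=0.2160; V=3.920000+0.216000+0.216000=4.3520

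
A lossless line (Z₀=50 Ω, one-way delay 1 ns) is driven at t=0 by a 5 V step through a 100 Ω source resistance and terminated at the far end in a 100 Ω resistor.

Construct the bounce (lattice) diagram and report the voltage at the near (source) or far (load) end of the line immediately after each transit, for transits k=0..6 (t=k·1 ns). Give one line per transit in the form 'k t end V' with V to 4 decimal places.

Γ_L=0.333333, Γ_S=0.333333; launch V₁=5·50/150=1.666667
k=0 src: V=1.6667
k=1 load: inc=1.666667, refl=1.666667·0.333333=0.5556; V=0.000000+1.666667+0.555556=2.2222
k=2 src: inc=0.555556, refl=0.555556·0.333333=0.1852; V=1.666667+0.555556+0.185185=2.4074
k=3 load: inc=0.185185, refl=0.185185·0.333333=0.0617; V=2.222222+0.185185+0.061728=2.4691
k=4 src: inc=0.061728, refl=0.061728·0.333333=0.0206; V=2.407407+0.061728+0.020576=2.4897
k=5 load: inc=0.020576, refl=0.020576·0.333333=0.0069; V=2.469136+0.020576+0.006859=2.4966
k=6 src: inc=0.006859, refl=0.006859·0.333333=0.0023; V=2.489712+0.006859+0.002286=2.4989

0 0 source 1.6667
1 1 load 2.2222
2 2 source 2.4074
3 3 load 2.4691
4 4 source 2.4897
5 5 load 2.4966
6 6 source 2.4989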